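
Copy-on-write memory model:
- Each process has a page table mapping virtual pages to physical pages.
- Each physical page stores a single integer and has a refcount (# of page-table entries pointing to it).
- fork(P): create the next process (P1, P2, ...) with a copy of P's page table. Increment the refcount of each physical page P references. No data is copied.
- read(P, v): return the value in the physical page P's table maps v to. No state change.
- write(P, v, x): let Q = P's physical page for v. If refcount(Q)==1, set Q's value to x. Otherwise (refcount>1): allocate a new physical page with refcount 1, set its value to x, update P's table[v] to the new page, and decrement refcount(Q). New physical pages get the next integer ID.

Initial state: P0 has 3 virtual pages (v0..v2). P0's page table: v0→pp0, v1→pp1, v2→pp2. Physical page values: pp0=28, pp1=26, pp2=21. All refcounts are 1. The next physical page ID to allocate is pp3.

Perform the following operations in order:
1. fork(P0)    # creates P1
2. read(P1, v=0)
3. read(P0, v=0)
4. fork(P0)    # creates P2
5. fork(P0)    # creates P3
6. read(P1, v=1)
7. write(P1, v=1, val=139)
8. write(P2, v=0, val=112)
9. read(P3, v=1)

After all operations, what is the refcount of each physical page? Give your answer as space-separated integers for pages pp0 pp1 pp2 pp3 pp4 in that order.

Answer: 3 3 4 1 1

Derivation:
Op 1: fork(P0) -> P1. 3 ppages; refcounts: pp0:2 pp1:2 pp2:2
Op 2: read(P1, v0) -> 28. No state change.
Op 3: read(P0, v0) -> 28. No state change.
Op 4: fork(P0) -> P2. 3 ppages; refcounts: pp0:3 pp1:3 pp2:3
Op 5: fork(P0) -> P3. 3 ppages; refcounts: pp0:4 pp1:4 pp2:4
Op 6: read(P1, v1) -> 26. No state change.
Op 7: write(P1, v1, 139). refcount(pp1)=4>1 -> COPY to pp3. 4 ppages; refcounts: pp0:4 pp1:3 pp2:4 pp3:1
Op 8: write(P2, v0, 112). refcount(pp0)=4>1 -> COPY to pp4. 5 ppages; refcounts: pp0:3 pp1:3 pp2:4 pp3:1 pp4:1
Op 9: read(P3, v1) -> 26. No state change.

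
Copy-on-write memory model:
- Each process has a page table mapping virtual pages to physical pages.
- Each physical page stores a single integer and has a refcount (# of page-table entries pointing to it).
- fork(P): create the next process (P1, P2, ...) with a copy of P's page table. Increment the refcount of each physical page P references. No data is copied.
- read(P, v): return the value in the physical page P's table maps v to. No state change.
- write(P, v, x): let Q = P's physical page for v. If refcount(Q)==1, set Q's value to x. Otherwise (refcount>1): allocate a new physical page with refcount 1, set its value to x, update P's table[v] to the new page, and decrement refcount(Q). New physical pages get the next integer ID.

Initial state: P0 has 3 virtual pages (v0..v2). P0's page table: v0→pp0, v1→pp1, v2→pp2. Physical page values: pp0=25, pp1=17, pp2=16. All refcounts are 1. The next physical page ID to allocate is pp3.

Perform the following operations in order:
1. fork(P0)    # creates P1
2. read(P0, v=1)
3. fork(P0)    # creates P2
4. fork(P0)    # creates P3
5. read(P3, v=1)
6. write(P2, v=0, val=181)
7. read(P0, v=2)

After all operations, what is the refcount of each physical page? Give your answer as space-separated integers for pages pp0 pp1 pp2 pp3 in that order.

Op 1: fork(P0) -> P1. 3 ppages; refcounts: pp0:2 pp1:2 pp2:2
Op 2: read(P0, v1) -> 17. No state change.
Op 3: fork(P0) -> P2. 3 ppages; refcounts: pp0:3 pp1:3 pp2:3
Op 4: fork(P0) -> P3. 3 ppages; refcounts: pp0:4 pp1:4 pp2:4
Op 5: read(P3, v1) -> 17. No state change.
Op 6: write(P2, v0, 181). refcount(pp0)=4>1 -> COPY to pp3. 4 ppages; refcounts: pp0:3 pp1:4 pp2:4 pp3:1
Op 7: read(P0, v2) -> 16. No state change.

Answer: 3 4 4 1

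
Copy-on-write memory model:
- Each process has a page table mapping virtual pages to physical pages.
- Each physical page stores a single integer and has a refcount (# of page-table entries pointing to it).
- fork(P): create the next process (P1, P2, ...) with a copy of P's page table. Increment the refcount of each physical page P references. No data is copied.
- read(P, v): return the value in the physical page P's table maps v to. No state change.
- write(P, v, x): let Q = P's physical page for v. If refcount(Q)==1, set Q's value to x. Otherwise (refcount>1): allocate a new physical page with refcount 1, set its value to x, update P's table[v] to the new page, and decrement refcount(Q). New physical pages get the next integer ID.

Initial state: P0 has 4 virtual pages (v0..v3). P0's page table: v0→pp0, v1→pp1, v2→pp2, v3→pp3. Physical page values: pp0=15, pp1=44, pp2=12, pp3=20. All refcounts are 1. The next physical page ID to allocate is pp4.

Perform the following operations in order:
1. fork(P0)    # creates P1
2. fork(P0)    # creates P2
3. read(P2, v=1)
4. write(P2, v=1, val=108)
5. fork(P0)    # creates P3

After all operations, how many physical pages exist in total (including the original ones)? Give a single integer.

Answer: 5

Derivation:
Op 1: fork(P0) -> P1. 4 ppages; refcounts: pp0:2 pp1:2 pp2:2 pp3:2
Op 2: fork(P0) -> P2. 4 ppages; refcounts: pp0:3 pp1:3 pp2:3 pp3:3
Op 3: read(P2, v1) -> 44. No state change.
Op 4: write(P2, v1, 108). refcount(pp1)=3>1 -> COPY to pp4. 5 ppages; refcounts: pp0:3 pp1:2 pp2:3 pp3:3 pp4:1
Op 5: fork(P0) -> P3. 5 ppages; refcounts: pp0:4 pp1:3 pp2:4 pp3:4 pp4:1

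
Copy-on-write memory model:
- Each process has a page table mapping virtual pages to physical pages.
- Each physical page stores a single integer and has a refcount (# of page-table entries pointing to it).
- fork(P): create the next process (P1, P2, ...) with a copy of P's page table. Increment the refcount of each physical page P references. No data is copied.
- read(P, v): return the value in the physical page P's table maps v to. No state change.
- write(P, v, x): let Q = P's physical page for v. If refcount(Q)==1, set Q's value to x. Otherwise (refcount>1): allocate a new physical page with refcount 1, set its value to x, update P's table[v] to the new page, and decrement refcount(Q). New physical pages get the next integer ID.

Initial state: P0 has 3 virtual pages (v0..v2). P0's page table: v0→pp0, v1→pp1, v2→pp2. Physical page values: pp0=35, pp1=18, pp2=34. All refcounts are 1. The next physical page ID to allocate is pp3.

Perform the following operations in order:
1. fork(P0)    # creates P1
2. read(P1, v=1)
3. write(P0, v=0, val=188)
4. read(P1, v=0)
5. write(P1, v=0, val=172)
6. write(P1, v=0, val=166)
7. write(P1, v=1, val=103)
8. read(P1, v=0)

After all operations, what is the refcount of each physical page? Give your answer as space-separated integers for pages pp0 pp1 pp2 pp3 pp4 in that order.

Op 1: fork(P0) -> P1. 3 ppages; refcounts: pp0:2 pp1:2 pp2:2
Op 2: read(P1, v1) -> 18. No state change.
Op 3: write(P0, v0, 188). refcount(pp0)=2>1 -> COPY to pp3. 4 ppages; refcounts: pp0:1 pp1:2 pp2:2 pp3:1
Op 4: read(P1, v0) -> 35. No state change.
Op 5: write(P1, v0, 172). refcount(pp0)=1 -> write in place. 4 ppages; refcounts: pp0:1 pp1:2 pp2:2 pp3:1
Op 6: write(P1, v0, 166). refcount(pp0)=1 -> write in place. 4 ppages; refcounts: pp0:1 pp1:2 pp2:2 pp3:1
Op 7: write(P1, v1, 103). refcount(pp1)=2>1 -> COPY to pp4. 5 ppages; refcounts: pp0:1 pp1:1 pp2:2 pp3:1 pp4:1
Op 8: read(P1, v0) -> 166. No state change.

Answer: 1 1 2 1 1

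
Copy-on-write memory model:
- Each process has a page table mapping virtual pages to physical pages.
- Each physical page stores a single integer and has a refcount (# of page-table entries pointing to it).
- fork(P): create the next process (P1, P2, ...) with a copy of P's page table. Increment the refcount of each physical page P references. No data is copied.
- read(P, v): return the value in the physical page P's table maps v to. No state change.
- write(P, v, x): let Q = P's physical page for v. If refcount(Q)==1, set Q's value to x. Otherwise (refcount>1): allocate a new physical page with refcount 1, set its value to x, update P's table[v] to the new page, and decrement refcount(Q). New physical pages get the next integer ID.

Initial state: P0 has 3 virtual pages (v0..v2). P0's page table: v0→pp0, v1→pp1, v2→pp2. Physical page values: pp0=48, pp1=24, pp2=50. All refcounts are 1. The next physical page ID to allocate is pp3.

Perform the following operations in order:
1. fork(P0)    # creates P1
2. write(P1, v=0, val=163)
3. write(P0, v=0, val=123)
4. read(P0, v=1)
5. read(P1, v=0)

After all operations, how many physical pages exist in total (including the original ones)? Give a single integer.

Op 1: fork(P0) -> P1. 3 ppages; refcounts: pp0:2 pp1:2 pp2:2
Op 2: write(P1, v0, 163). refcount(pp0)=2>1 -> COPY to pp3. 4 ppages; refcounts: pp0:1 pp1:2 pp2:2 pp3:1
Op 3: write(P0, v0, 123). refcount(pp0)=1 -> write in place. 4 ppages; refcounts: pp0:1 pp1:2 pp2:2 pp3:1
Op 4: read(P0, v1) -> 24. No state change.
Op 5: read(P1, v0) -> 163. No state change.

Answer: 4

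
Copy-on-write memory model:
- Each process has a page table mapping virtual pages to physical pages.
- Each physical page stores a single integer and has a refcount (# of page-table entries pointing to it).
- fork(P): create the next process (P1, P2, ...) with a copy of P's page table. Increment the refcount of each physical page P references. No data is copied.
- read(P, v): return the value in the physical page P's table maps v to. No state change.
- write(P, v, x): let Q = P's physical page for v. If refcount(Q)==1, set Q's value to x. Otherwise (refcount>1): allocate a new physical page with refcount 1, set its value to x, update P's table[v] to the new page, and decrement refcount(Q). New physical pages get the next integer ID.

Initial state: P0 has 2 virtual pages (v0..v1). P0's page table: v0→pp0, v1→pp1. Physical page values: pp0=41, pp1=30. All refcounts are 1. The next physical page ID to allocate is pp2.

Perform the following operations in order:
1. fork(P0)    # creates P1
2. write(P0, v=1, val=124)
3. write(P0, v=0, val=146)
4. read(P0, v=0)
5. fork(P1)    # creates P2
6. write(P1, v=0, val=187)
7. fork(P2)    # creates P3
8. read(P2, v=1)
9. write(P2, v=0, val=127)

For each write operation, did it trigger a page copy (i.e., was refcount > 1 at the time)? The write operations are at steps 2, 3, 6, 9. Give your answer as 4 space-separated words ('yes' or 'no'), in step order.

Op 1: fork(P0) -> P1. 2 ppages; refcounts: pp0:2 pp1:2
Op 2: write(P0, v1, 124). refcount(pp1)=2>1 -> COPY to pp2. 3 ppages; refcounts: pp0:2 pp1:1 pp2:1
Op 3: write(P0, v0, 146). refcount(pp0)=2>1 -> COPY to pp3. 4 ppages; refcounts: pp0:1 pp1:1 pp2:1 pp3:1
Op 4: read(P0, v0) -> 146. No state change.
Op 5: fork(P1) -> P2. 4 ppages; refcounts: pp0:2 pp1:2 pp2:1 pp3:1
Op 6: write(P1, v0, 187). refcount(pp0)=2>1 -> COPY to pp4. 5 ppages; refcounts: pp0:1 pp1:2 pp2:1 pp3:1 pp4:1
Op 7: fork(P2) -> P3. 5 ppages; refcounts: pp0:2 pp1:3 pp2:1 pp3:1 pp4:1
Op 8: read(P2, v1) -> 30. No state change.
Op 9: write(P2, v0, 127). refcount(pp0)=2>1 -> COPY to pp5. 6 ppages; refcounts: pp0:1 pp1:3 pp2:1 pp3:1 pp4:1 pp5:1

yes yes yes yes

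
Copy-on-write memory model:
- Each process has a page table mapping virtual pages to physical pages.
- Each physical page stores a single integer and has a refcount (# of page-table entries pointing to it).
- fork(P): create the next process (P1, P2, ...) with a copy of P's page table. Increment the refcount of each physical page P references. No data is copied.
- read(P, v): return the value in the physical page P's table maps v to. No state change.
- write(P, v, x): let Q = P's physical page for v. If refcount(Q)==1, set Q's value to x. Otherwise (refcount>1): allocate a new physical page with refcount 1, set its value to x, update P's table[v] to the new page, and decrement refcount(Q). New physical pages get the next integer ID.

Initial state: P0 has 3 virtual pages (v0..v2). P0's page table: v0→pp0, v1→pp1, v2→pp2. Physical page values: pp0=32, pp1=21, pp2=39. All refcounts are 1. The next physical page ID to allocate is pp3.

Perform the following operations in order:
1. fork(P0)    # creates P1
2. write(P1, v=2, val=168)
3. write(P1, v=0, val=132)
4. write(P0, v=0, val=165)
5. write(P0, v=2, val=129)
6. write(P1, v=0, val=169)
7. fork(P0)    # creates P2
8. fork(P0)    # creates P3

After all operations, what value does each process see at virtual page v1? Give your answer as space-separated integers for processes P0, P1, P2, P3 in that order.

Answer: 21 21 21 21

Derivation:
Op 1: fork(P0) -> P1. 3 ppages; refcounts: pp0:2 pp1:2 pp2:2
Op 2: write(P1, v2, 168). refcount(pp2)=2>1 -> COPY to pp3. 4 ppages; refcounts: pp0:2 pp1:2 pp2:1 pp3:1
Op 3: write(P1, v0, 132). refcount(pp0)=2>1 -> COPY to pp4. 5 ppages; refcounts: pp0:1 pp1:2 pp2:1 pp3:1 pp4:1
Op 4: write(P0, v0, 165). refcount(pp0)=1 -> write in place. 5 ppages; refcounts: pp0:1 pp1:2 pp2:1 pp3:1 pp4:1
Op 5: write(P0, v2, 129). refcount(pp2)=1 -> write in place. 5 ppages; refcounts: pp0:1 pp1:2 pp2:1 pp3:1 pp4:1
Op 6: write(P1, v0, 169). refcount(pp4)=1 -> write in place. 5 ppages; refcounts: pp0:1 pp1:2 pp2:1 pp3:1 pp4:1
Op 7: fork(P0) -> P2. 5 ppages; refcounts: pp0:2 pp1:3 pp2:2 pp3:1 pp4:1
Op 8: fork(P0) -> P3. 5 ppages; refcounts: pp0:3 pp1:4 pp2:3 pp3:1 pp4:1
P0: v1 -> pp1 = 21
P1: v1 -> pp1 = 21
P2: v1 -> pp1 = 21
P3: v1 -> pp1 = 21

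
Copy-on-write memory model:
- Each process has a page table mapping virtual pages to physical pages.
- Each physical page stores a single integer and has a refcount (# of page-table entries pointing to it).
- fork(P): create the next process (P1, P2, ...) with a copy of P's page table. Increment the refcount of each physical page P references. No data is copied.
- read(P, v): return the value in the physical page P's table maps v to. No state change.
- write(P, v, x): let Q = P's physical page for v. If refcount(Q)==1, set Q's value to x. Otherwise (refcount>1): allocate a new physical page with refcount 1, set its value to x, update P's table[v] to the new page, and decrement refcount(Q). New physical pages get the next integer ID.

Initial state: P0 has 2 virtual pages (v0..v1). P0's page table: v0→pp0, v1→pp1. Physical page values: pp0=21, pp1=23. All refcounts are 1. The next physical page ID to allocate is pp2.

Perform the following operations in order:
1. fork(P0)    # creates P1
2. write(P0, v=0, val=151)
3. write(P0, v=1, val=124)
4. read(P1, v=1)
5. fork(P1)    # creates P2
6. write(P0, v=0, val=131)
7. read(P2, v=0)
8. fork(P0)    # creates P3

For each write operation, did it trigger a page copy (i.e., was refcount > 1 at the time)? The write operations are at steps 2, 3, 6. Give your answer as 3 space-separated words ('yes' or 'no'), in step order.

Op 1: fork(P0) -> P1. 2 ppages; refcounts: pp0:2 pp1:2
Op 2: write(P0, v0, 151). refcount(pp0)=2>1 -> COPY to pp2. 3 ppages; refcounts: pp0:1 pp1:2 pp2:1
Op 3: write(P0, v1, 124). refcount(pp1)=2>1 -> COPY to pp3. 4 ppages; refcounts: pp0:1 pp1:1 pp2:1 pp3:1
Op 4: read(P1, v1) -> 23. No state change.
Op 5: fork(P1) -> P2. 4 ppages; refcounts: pp0:2 pp1:2 pp2:1 pp3:1
Op 6: write(P0, v0, 131). refcount(pp2)=1 -> write in place. 4 ppages; refcounts: pp0:2 pp1:2 pp2:1 pp3:1
Op 7: read(P2, v0) -> 21. No state change.
Op 8: fork(P0) -> P3. 4 ppages; refcounts: pp0:2 pp1:2 pp2:2 pp3:2

yes yes no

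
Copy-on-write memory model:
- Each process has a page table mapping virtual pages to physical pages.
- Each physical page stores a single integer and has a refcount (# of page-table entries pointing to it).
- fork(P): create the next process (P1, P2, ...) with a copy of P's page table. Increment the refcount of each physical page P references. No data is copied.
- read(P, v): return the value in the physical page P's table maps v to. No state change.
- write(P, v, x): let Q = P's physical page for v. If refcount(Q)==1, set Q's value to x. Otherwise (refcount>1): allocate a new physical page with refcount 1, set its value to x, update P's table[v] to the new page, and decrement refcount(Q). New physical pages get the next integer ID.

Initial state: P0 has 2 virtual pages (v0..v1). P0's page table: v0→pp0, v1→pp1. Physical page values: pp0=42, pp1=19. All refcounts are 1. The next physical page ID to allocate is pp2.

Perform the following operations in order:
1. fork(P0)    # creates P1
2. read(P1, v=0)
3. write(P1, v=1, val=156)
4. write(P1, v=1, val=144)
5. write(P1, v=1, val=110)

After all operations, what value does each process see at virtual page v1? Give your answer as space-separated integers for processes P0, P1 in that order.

Op 1: fork(P0) -> P1. 2 ppages; refcounts: pp0:2 pp1:2
Op 2: read(P1, v0) -> 42. No state change.
Op 3: write(P1, v1, 156). refcount(pp1)=2>1 -> COPY to pp2. 3 ppages; refcounts: pp0:2 pp1:1 pp2:1
Op 4: write(P1, v1, 144). refcount(pp2)=1 -> write in place. 3 ppages; refcounts: pp0:2 pp1:1 pp2:1
Op 5: write(P1, v1, 110). refcount(pp2)=1 -> write in place. 3 ppages; refcounts: pp0:2 pp1:1 pp2:1
P0: v1 -> pp1 = 19
P1: v1 -> pp2 = 110

Answer: 19 110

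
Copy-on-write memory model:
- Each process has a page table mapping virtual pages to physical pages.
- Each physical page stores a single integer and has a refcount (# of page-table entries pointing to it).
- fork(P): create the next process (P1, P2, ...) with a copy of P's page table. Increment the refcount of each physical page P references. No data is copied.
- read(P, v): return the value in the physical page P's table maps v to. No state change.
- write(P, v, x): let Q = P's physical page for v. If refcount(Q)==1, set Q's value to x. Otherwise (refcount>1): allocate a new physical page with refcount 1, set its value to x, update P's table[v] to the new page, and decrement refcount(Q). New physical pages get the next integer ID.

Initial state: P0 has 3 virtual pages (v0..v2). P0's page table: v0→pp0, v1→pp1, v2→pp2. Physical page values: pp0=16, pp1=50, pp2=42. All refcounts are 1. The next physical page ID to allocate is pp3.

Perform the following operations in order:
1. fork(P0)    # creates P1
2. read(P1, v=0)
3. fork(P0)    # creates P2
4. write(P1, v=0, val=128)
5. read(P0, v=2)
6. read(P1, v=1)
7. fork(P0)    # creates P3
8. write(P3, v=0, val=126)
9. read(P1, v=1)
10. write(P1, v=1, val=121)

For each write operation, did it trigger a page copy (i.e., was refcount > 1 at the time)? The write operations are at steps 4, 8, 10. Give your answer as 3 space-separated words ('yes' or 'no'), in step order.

Op 1: fork(P0) -> P1. 3 ppages; refcounts: pp0:2 pp1:2 pp2:2
Op 2: read(P1, v0) -> 16. No state change.
Op 3: fork(P0) -> P2. 3 ppages; refcounts: pp0:3 pp1:3 pp2:3
Op 4: write(P1, v0, 128). refcount(pp0)=3>1 -> COPY to pp3. 4 ppages; refcounts: pp0:2 pp1:3 pp2:3 pp3:1
Op 5: read(P0, v2) -> 42. No state change.
Op 6: read(P1, v1) -> 50. No state change.
Op 7: fork(P0) -> P3. 4 ppages; refcounts: pp0:3 pp1:4 pp2:4 pp3:1
Op 8: write(P3, v0, 126). refcount(pp0)=3>1 -> COPY to pp4. 5 ppages; refcounts: pp0:2 pp1:4 pp2:4 pp3:1 pp4:1
Op 9: read(P1, v1) -> 50. No state change.
Op 10: write(P1, v1, 121). refcount(pp1)=4>1 -> COPY to pp5. 6 ppages; refcounts: pp0:2 pp1:3 pp2:4 pp3:1 pp4:1 pp5:1

yes yes yes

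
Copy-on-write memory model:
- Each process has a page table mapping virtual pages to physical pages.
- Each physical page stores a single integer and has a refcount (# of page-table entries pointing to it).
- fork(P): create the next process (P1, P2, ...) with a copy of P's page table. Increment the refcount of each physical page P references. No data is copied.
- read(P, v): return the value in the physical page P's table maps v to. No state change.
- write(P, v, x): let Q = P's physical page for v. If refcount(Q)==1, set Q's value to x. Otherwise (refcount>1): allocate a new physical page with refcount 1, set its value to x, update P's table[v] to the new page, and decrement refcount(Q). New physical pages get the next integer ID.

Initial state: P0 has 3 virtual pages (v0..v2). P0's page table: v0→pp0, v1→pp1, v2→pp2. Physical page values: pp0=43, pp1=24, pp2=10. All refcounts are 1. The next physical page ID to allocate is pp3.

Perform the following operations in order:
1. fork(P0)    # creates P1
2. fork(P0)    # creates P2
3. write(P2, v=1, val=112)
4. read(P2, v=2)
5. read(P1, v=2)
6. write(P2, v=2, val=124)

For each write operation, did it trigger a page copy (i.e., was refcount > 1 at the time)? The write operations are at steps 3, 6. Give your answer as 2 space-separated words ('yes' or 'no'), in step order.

Op 1: fork(P0) -> P1. 3 ppages; refcounts: pp0:2 pp1:2 pp2:2
Op 2: fork(P0) -> P2. 3 ppages; refcounts: pp0:3 pp1:3 pp2:3
Op 3: write(P2, v1, 112). refcount(pp1)=3>1 -> COPY to pp3. 4 ppages; refcounts: pp0:3 pp1:2 pp2:3 pp3:1
Op 4: read(P2, v2) -> 10. No state change.
Op 5: read(P1, v2) -> 10. No state change.
Op 6: write(P2, v2, 124). refcount(pp2)=3>1 -> COPY to pp4. 5 ppages; refcounts: pp0:3 pp1:2 pp2:2 pp3:1 pp4:1

yes yes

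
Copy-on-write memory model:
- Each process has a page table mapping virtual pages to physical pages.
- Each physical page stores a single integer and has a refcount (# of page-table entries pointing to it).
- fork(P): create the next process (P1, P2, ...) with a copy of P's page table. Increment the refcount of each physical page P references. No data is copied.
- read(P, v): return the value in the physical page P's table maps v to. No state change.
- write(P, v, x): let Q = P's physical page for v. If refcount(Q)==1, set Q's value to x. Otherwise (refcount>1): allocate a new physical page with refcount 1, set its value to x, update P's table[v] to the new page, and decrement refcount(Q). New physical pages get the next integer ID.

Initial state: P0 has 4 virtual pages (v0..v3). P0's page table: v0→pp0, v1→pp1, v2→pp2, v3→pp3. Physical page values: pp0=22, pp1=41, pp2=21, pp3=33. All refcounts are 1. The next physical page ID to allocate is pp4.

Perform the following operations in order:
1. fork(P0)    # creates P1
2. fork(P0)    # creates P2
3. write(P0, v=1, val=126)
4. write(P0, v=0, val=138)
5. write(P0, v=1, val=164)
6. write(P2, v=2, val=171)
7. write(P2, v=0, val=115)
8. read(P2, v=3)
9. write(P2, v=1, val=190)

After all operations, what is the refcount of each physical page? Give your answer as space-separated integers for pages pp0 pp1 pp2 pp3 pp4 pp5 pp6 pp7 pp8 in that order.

Op 1: fork(P0) -> P1. 4 ppages; refcounts: pp0:2 pp1:2 pp2:2 pp3:2
Op 2: fork(P0) -> P2. 4 ppages; refcounts: pp0:3 pp1:3 pp2:3 pp3:3
Op 3: write(P0, v1, 126). refcount(pp1)=3>1 -> COPY to pp4. 5 ppages; refcounts: pp0:3 pp1:2 pp2:3 pp3:3 pp4:1
Op 4: write(P0, v0, 138). refcount(pp0)=3>1 -> COPY to pp5. 6 ppages; refcounts: pp0:2 pp1:2 pp2:3 pp3:3 pp4:1 pp5:1
Op 5: write(P0, v1, 164). refcount(pp4)=1 -> write in place. 6 ppages; refcounts: pp0:2 pp1:2 pp2:3 pp3:3 pp4:1 pp5:1
Op 6: write(P2, v2, 171). refcount(pp2)=3>1 -> COPY to pp6. 7 ppages; refcounts: pp0:2 pp1:2 pp2:2 pp3:3 pp4:1 pp5:1 pp6:1
Op 7: write(P2, v0, 115). refcount(pp0)=2>1 -> COPY to pp7. 8 ppages; refcounts: pp0:1 pp1:2 pp2:2 pp3:3 pp4:1 pp5:1 pp6:1 pp7:1
Op 8: read(P2, v3) -> 33. No state change.
Op 9: write(P2, v1, 190). refcount(pp1)=2>1 -> COPY to pp8. 9 ppages; refcounts: pp0:1 pp1:1 pp2:2 pp3:3 pp4:1 pp5:1 pp6:1 pp7:1 pp8:1

Answer: 1 1 2 3 1 1 1 1 1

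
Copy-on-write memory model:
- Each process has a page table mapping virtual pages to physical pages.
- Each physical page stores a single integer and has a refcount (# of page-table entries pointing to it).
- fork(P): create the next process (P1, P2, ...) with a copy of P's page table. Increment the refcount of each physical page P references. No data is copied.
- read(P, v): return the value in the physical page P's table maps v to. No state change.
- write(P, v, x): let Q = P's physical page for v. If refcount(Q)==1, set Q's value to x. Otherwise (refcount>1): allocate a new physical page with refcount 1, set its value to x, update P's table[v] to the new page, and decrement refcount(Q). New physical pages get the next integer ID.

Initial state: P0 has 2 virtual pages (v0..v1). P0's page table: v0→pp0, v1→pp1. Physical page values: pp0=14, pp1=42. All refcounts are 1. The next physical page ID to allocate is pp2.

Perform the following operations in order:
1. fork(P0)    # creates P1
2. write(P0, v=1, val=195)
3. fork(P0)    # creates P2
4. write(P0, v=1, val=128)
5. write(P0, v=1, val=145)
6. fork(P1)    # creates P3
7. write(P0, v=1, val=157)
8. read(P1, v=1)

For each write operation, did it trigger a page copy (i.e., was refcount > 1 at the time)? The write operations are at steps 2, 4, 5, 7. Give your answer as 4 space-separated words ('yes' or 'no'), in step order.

Op 1: fork(P0) -> P1. 2 ppages; refcounts: pp0:2 pp1:2
Op 2: write(P0, v1, 195). refcount(pp1)=2>1 -> COPY to pp2. 3 ppages; refcounts: pp0:2 pp1:1 pp2:1
Op 3: fork(P0) -> P2. 3 ppages; refcounts: pp0:3 pp1:1 pp2:2
Op 4: write(P0, v1, 128). refcount(pp2)=2>1 -> COPY to pp3. 4 ppages; refcounts: pp0:3 pp1:1 pp2:1 pp3:1
Op 5: write(P0, v1, 145). refcount(pp3)=1 -> write in place. 4 ppages; refcounts: pp0:3 pp1:1 pp2:1 pp3:1
Op 6: fork(P1) -> P3. 4 ppages; refcounts: pp0:4 pp1:2 pp2:1 pp3:1
Op 7: write(P0, v1, 157). refcount(pp3)=1 -> write in place. 4 ppages; refcounts: pp0:4 pp1:2 pp2:1 pp3:1
Op 8: read(P1, v1) -> 42. No state change.

yes yes no no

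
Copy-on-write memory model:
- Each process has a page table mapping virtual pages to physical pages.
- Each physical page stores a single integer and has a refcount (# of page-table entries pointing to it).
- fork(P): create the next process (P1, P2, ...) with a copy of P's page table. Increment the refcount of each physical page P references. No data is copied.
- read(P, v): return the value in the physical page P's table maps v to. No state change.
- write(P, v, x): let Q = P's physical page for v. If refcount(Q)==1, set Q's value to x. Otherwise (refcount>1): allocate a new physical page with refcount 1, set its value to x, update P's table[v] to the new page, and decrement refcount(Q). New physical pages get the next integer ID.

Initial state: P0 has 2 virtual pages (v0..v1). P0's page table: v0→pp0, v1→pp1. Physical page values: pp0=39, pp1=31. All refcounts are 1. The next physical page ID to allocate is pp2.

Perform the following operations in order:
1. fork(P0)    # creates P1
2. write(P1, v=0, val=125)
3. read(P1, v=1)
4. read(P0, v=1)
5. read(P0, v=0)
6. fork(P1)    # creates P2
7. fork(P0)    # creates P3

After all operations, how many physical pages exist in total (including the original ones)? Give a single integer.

Answer: 3

Derivation:
Op 1: fork(P0) -> P1. 2 ppages; refcounts: pp0:2 pp1:2
Op 2: write(P1, v0, 125). refcount(pp0)=2>1 -> COPY to pp2. 3 ppages; refcounts: pp0:1 pp1:2 pp2:1
Op 3: read(P1, v1) -> 31. No state change.
Op 4: read(P0, v1) -> 31. No state change.
Op 5: read(P0, v0) -> 39. No state change.
Op 6: fork(P1) -> P2. 3 ppages; refcounts: pp0:1 pp1:3 pp2:2
Op 7: fork(P0) -> P3. 3 ppages; refcounts: pp0:2 pp1:4 pp2:2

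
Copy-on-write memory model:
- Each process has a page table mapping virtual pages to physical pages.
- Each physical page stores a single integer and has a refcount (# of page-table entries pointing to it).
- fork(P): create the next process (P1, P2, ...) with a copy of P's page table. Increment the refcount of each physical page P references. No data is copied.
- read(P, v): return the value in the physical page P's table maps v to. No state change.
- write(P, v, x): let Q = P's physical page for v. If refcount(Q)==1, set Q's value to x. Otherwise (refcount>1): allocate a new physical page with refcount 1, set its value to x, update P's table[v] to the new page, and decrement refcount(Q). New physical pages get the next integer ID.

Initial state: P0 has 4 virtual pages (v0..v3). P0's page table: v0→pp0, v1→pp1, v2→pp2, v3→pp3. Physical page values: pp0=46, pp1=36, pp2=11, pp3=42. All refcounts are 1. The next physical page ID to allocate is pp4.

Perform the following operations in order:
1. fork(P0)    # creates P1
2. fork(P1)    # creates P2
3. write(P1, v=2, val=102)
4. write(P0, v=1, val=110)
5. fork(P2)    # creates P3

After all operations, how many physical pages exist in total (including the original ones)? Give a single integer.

Op 1: fork(P0) -> P1. 4 ppages; refcounts: pp0:2 pp1:2 pp2:2 pp3:2
Op 2: fork(P1) -> P2. 4 ppages; refcounts: pp0:3 pp1:3 pp2:3 pp3:3
Op 3: write(P1, v2, 102). refcount(pp2)=3>1 -> COPY to pp4. 5 ppages; refcounts: pp0:3 pp1:3 pp2:2 pp3:3 pp4:1
Op 4: write(P0, v1, 110). refcount(pp1)=3>1 -> COPY to pp5. 6 ppages; refcounts: pp0:3 pp1:2 pp2:2 pp3:3 pp4:1 pp5:1
Op 5: fork(P2) -> P3. 6 ppages; refcounts: pp0:4 pp1:3 pp2:3 pp3:4 pp4:1 pp5:1

Answer: 6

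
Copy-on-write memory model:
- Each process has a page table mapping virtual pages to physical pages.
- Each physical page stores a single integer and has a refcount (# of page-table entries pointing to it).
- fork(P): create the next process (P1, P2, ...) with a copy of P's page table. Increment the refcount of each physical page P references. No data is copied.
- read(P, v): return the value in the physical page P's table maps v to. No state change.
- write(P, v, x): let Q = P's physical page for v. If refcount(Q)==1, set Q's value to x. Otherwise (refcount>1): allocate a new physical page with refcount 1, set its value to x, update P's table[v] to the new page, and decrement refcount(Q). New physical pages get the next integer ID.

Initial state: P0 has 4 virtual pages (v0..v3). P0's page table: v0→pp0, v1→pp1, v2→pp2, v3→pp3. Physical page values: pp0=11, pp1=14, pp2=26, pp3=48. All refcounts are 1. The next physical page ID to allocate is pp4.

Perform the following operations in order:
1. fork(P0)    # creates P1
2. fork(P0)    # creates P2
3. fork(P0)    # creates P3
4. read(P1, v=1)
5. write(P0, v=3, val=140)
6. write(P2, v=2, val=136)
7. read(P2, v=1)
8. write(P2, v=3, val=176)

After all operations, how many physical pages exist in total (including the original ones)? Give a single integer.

Op 1: fork(P0) -> P1. 4 ppages; refcounts: pp0:2 pp1:2 pp2:2 pp3:2
Op 2: fork(P0) -> P2. 4 ppages; refcounts: pp0:3 pp1:3 pp2:3 pp3:3
Op 3: fork(P0) -> P3. 4 ppages; refcounts: pp0:4 pp1:4 pp2:4 pp3:4
Op 4: read(P1, v1) -> 14. No state change.
Op 5: write(P0, v3, 140). refcount(pp3)=4>1 -> COPY to pp4. 5 ppages; refcounts: pp0:4 pp1:4 pp2:4 pp3:3 pp4:1
Op 6: write(P2, v2, 136). refcount(pp2)=4>1 -> COPY to pp5. 6 ppages; refcounts: pp0:4 pp1:4 pp2:3 pp3:3 pp4:1 pp5:1
Op 7: read(P2, v1) -> 14. No state change.
Op 8: write(P2, v3, 176). refcount(pp3)=3>1 -> COPY to pp6. 7 ppages; refcounts: pp0:4 pp1:4 pp2:3 pp3:2 pp4:1 pp5:1 pp6:1

Answer: 7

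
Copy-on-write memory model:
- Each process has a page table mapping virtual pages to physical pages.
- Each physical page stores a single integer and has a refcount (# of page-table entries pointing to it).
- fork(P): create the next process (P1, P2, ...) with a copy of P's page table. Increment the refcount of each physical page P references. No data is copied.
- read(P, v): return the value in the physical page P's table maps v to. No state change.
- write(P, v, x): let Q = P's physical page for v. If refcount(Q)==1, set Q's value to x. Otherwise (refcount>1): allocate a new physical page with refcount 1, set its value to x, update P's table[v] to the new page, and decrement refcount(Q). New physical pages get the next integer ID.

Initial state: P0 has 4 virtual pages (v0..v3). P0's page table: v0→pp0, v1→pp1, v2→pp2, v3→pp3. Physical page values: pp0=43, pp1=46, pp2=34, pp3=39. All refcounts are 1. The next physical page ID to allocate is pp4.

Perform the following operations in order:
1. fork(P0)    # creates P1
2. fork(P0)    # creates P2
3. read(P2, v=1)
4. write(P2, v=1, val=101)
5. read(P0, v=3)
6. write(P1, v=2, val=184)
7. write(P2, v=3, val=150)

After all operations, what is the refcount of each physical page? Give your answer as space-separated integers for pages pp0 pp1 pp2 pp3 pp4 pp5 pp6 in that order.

Op 1: fork(P0) -> P1. 4 ppages; refcounts: pp0:2 pp1:2 pp2:2 pp3:2
Op 2: fork(P0) -> P2. 4 ppages; refcounts: pp0:3 pp1:3 pp2:3 pp3:3
Op 3: read(P2, v1) -> 46. No state change.
Op 4: write(P2, v1, 101). refcount(pp1)=3>1 -> COPY to pp4. 5 ppages; refcounts: pp0:3 pp1:2 pp2:3 pp3:3 pp4:1
Op 5: read(P0, v3) -> 39. No state change.
Op 6: write(P1, v2, 184). refcount(pp2)=3>1 -> COPY to pp5. 6 ppages; refcounts: pp0:3 pp1:2 pp2:2 pp3:3 pp4:1 pp5:1
Op 7: write(P2, v3, 150). refcount(pp3)=3>1 -> COPY to pp6. 7 ppages; refcounts: pp0:3 pp1:2 pp2:2 pp3:2 pp4:1 pp5:1 pp6:1

Answer: 3 2 2 2 1 1 1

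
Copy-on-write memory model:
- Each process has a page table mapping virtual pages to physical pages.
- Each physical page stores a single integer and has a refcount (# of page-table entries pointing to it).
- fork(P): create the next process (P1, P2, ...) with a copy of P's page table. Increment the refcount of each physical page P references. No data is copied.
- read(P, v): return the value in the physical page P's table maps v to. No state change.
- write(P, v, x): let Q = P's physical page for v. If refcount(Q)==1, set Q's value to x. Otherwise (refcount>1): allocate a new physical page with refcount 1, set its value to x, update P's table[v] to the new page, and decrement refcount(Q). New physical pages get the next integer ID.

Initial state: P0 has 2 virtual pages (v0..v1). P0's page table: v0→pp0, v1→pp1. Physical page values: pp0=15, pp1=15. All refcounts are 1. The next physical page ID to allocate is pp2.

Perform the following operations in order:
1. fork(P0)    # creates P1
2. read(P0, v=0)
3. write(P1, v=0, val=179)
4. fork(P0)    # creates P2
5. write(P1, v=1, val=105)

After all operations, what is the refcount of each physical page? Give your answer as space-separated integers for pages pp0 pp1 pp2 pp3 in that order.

Op 1: fork(P0) -> P1. 2 ppages; refcounts: pp0:2 pp1:2
Op 2: read(P0, v0) -> 15. No state change.
Op 3: write(P1, v0, 179). refcount(pp0)=2>1 -> COPY to pp2. 3 ppages; refcounts: pp0:1 pp1:2 pp2:1
Op 4: fork(P0) -> P2. 3 ppages; refcounts: pp0:2 pp1:3 pp2:1
Op 5: write(P1, v1, 105). refcount(pp1)=3>1 -> COPY to pp3. 4 ppages; refcounts: pp0:2 pp1:2 pp2:1 pp3:1

Answer: 2 2 1 1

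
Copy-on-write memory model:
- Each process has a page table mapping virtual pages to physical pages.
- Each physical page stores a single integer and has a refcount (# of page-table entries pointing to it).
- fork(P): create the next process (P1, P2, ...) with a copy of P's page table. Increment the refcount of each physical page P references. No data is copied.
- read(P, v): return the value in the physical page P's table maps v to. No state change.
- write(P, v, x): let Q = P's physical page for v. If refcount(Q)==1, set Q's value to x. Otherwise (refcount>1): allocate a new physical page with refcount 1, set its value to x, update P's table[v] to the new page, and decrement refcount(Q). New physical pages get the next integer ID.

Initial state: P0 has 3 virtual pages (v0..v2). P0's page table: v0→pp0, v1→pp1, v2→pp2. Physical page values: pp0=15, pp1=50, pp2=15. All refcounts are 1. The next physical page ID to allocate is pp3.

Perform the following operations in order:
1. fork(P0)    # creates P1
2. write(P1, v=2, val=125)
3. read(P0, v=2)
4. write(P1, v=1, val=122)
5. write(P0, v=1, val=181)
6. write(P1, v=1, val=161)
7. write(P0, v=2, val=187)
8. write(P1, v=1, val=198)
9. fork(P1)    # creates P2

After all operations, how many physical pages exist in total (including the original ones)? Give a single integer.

Op 1: fork(P0) -> P1. 3 ppages; refcounts: pp0:2 pp1:2 pp2:2
Op 2: write(P1, v2, 125). refcount(pp2)=2>1 -> COPY to pp3. 4 ppages; refcounts: pp0:2 pp1:2 pp2:1 pp3:1
Op 3: read(P0, v2) -> 15. No state change.
Op 4: write(P1, v1, 122). refcount(pp1)=2>1 -> COPY to pp4. 5 ppages; refcounts: pp0:2 pp1:1 pp2:1 pp3:1 pp4:1
Op 5: write(P0, v1, 181). refcount(pp1)=1 -> write in place. 5 ppages; refcounts: pp0:2 pp1:1 pp2:1 pp3:1 pp4:1
Op 6: write(P1, v1, 161). refcount(pp4)=1 -> write in place. 5 ppages; refcounts: pp0:2 pp1:1 pp2:1 pp3:1 pp4:1
Op 7: write(P0, v2, 187). refcount(pp2)=1 -> write in place. 5 ppages; refcounts: pp0:2 pp1:1 pp2:1 pp3:1 pp4:1
Op 8: write(P1, v1, 198). refcount(pp4)=1 -> write in place. 5 ppages; refcounts: pp0:2 pp1:1 pp2:1 pp3:1 pp4:1
Op 9: fork(P1) -> P2. 5 ppages; refcounts: pp0:3 pp1:1 pp2:1 pp3:2 pp4:2

Answer: 5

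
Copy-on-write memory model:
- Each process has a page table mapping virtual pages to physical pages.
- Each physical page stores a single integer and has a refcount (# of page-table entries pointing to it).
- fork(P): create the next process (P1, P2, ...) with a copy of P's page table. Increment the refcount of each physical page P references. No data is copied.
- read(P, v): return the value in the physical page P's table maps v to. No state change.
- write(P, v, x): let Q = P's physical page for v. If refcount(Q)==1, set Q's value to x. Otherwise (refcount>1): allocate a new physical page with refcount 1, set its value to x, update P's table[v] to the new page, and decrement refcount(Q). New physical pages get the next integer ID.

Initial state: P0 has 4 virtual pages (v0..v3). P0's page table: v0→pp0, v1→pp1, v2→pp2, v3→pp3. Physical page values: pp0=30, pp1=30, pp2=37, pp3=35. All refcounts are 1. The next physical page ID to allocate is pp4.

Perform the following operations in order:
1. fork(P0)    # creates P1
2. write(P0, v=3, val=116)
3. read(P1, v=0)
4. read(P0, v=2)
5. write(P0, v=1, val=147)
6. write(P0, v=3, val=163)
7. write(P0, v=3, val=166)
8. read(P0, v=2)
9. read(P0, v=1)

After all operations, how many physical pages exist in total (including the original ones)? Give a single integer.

Op 1: fork(P0) -> P1. 4 ppages; refcounts: pp0:2 pp1:2 pp2:2 pp3:2
Op 2: write(P0, v3, 116). refcount(pp3)=2>1 -> COPY to pp4. 5 ppages; refcounts: pp0:2 pp1:2 pp2:2 pp3:1 pp4:1
Op 3: read(P1, v0) -> 30. No state change.
Op 4: read(P0, v2) -> 37. No state change.
Op 5: write(P0, v1, 147). refcount(pp1)=2>1 -> COPY to pp5. 6 ppages; refcounts: pp0:2 pp1:1 pp2:2 pp3:1 pp4:1 pp5:1
Op 6: write(P0, v3, 163). refcount(pp4)=1 -> write in place. 6 ppages; refcounts: pp0:2 pp1:1 pp2:2 pp3:1 pp4:1 pp5:1
Op 7: write(P0, v3, 166). refcount(pp4)=1 -> write in place. 6 ppages; refcounts: pp0:2 pp1:1 pp2:2 pp3:1 pp4:1 pp5:1
Op 8: read(P0, v2) -> 37. No state change.
Op 9: read(P0, v1) -> 147. No state change.

Answer: 6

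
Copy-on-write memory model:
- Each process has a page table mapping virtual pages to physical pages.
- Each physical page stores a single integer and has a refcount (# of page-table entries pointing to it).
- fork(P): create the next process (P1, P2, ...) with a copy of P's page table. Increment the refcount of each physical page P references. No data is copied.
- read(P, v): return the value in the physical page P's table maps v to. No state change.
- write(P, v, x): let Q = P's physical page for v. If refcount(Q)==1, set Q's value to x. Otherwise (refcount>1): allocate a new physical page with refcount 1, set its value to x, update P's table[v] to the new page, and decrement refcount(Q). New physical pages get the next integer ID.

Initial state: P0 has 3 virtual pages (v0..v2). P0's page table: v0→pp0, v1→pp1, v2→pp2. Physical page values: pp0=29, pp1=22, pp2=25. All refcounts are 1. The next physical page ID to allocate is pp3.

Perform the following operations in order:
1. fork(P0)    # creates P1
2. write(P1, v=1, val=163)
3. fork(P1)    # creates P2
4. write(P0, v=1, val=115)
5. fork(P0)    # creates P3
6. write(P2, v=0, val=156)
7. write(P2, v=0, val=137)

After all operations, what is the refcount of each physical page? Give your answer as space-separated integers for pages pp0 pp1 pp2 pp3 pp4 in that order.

Op 1: fork(P0) -> P1. 3 ppages; refcounts: pp0:2 pp1:2 pp2:2
Op 2: write(P1, v1, 163). refcount(pp1)=2>1 -> COPY to pp3. 4 ppages; refcounts: pp0:2 pp1:1 pp2:2 pp3:1
Op 3: fork(P1) -> P2. 4 ppages; refcounts: pp0:3 pp1:1 pp2:3 pp3:2
Op 4: write(P0, v1, 115). refcount(pp1)=1 -> write in place. 4 ppages; refcounts: pp0:3 pp1:1 pp2:3 pp3:2
Op 5: fork(P0) -> P3. 4 ppages; refcounts: pp0:4 pp1:2 pp2:4 pp3:2
Op 6: write(P2, v0, 156). refcount(pp0)=4>1 -> COPY to pp4. 5 ppages; refcounts: pp0:3 pp1:2 pp2:4 pp3:2 pp4:1
Op 7: write(P2, v0, 137). refcount(pp4)=1 -> write in place. 5 ppages; refcounts: pp0:3 pp1:2 pp2:4 pp3:2 pp4:1

Answer: 3 2 4 2 1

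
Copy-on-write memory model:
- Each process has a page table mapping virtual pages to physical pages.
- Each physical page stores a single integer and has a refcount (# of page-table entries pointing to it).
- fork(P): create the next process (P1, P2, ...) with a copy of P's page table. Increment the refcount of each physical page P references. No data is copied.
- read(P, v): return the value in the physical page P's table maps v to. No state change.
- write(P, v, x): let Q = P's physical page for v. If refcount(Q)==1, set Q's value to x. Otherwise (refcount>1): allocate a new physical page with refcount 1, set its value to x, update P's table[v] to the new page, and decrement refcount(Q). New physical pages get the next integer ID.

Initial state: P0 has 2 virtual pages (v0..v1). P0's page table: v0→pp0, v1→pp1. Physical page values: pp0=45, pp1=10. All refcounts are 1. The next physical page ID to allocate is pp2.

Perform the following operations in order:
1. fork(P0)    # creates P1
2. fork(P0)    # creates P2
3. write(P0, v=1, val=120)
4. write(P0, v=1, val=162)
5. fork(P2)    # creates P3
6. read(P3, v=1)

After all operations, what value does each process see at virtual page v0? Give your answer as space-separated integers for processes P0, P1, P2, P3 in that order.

Answer: 45 45 45 45

Derivation:
Op 1: fork(P0) -> P1. 2 ppages; refcounts: pp0:2 pp1:2
Op 2: fork(P0) -> P2. 2 ppages; refcounts: pp0:3 pp1:3
Op 3: write(P0, v1, 120). refcount(pp1)=3>1 -> COPY to pp2. 3 ppages; refcounts: pp0:3 pp1:2 pp2:1
Op 4: write(P0, v1, 162). refcount(pp2)=1 -> write in place. 3 ppages; refcounts: pp0:3 pp1:2 pp2:1
Op 5: fork(P2) -> P3. 3 ppages; refcounts: pp0:4 pp1:3 pp2:1
Op 6: read(P3, v1) -> 10. No state change.
P0: v0 -> pp0 = 45
P1: v0 -> pp0 = 45
P2: v0 -> pp0 = 45
P3: v0 -> pp0 = 45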